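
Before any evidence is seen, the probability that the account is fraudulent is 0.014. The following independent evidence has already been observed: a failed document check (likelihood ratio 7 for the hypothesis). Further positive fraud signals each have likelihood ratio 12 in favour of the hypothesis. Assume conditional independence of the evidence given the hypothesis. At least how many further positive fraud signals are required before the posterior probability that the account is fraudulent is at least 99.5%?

Prior odds = 0.014/0.986 = 7/493.
Bayes factor of the evidence already in hand = 7.
Odds after that evidence = (7/493) × 7 = 49/493.
Target odds = 0.995/0.005 = 199.
Need 12ⁿ ≥ 199 ÷ (49/493) = 98107/49.
12³ = 1728 falls short of 98107/49 but 12⁴ = 20736 reaches it, so n = 4.

4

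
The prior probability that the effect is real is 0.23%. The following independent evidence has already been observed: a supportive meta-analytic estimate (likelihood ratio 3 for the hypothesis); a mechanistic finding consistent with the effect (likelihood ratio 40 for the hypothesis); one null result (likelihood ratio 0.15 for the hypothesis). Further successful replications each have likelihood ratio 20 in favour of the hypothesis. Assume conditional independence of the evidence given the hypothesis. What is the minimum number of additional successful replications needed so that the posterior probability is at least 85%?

2

Prior odds = 0.0023/0.9977 = 23/9977.
Combined Bayes factor of the evidence already in hand = 3 × 40 × 0.15 = 18.
Odds after that evidence = (23/9977) × 18 = 414/9977.
Target odds = 0.85/0.15 = 17/3.
Need 20ⁿ ≥ 17/3 ÷ (414/9977) = 169609/1242.
20¹ = 20 falls short of 169609/1242 but 20² = 400 reaches it, so n = 2.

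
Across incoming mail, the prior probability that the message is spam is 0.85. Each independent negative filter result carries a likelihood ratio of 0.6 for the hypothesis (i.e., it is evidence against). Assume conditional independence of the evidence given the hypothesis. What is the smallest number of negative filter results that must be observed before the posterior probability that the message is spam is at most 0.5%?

14

Prior odds: 0.85 ÷ 0.15 = 17/3.
Likelihood ratio per negative filter result = 0.6.
Target posterior odds = 0.005/0.995 = 1/199.
Need (17/3) × 0.6ⁿ ≤ 1/199, i.e. 0.6ⁿ ≤ 3/3383.
0.6¹³ ≈0.00130607 is still above 3/3383 but 0.6¹⁴ ≈0.000783642 is at or below it, so n = 14.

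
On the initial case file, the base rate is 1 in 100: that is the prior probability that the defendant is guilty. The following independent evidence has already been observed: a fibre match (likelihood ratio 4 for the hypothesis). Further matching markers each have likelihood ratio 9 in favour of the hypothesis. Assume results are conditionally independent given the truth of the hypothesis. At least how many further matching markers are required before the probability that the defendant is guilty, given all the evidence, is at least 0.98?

4

Prior odds = 0.01/0.99 = 1/99.
Bayes factor of the evidence already in hand = 4.
Odds after that evidence = (1/99) × 4 = 4/99.
Target odds = 0.98/0.02 = 49.
Need 9ⁿ ≥ 49 ÷ (4/99) = 1212.75.
9³ = 729 falls short of 1212.75 but 9⁴ = 6561 reaches it, so n = 4.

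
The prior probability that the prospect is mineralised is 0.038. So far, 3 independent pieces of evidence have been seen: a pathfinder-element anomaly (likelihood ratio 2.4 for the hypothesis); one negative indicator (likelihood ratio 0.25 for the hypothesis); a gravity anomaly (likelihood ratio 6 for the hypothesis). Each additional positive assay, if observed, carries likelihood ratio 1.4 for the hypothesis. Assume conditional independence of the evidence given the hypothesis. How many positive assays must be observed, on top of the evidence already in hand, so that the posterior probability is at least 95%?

Prior odds = 0.038/0.962 = 19/481.
Combined Bayes factor of the evidence already in hand = 2.4 × 0.25 × 6 = 3.6.
Odds after that evidence = (19/481) × 3.6 = 342/2405.
Target odds = 0.95/0.05 = 19.
Need 1.4ⁿ ≥ 19 ÷ (342/2405) = 2405/18.
1.4¹⁴ ≈111.12 falls short of 2405/18 but 1.4¹⁵ ≈155.568 reaches it, so n = 15.

15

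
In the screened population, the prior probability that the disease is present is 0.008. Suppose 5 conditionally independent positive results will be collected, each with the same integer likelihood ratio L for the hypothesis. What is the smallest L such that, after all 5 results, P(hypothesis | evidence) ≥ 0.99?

Prior odds = 0.008/0.992 = 1/124.
Target odds = 0.99/0.01 = 99.
Need L⁵ ≥ 99 ÷ (1/124) = 12276.
6⁵ = 7776 < 12276 ≤ 16807 = 7⁵, so L = 7.

7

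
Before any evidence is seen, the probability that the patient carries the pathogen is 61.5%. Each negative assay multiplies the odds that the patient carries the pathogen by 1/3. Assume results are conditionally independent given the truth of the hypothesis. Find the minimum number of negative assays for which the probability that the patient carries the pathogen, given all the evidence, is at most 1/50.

4

Prior odds: 0.615 ÷ 0.385 = 123/77.
Likelihood ratio per negative assay = 1/3.
Target odds: 0.02 ÷ 0.98 = 1/49.
Need (123/77) × (1/3)ⁿ ≤ 1/49, i.e. (1/3)ⁿ ≤ 11/861.
(1/3)³ = 1/27 is still above 11/861 but (1/3)⁴ = 1/81 is at or below it, so n = 4.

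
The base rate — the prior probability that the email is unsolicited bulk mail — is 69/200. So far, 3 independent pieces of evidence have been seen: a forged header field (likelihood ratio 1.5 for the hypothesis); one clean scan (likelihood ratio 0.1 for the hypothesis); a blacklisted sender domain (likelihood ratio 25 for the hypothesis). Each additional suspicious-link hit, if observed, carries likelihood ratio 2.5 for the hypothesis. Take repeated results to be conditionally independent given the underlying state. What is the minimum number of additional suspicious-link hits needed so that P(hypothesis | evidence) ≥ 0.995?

6

Prior odds = 0.345/0.655 = 69/131.
Combined Bayes factor of the evidence already in hand = 1.5 × 0.1 × 25 = 3.75.
Odds after that evidence = (69/131) × 3.75 = 1035/524.
Target odds = 0.995/0.005 = 199.
Need 2.5ⁿ ≥ 199 ÷ (1035/524) = 104276/1035.
2.5⁵ = 97.65625 falls short of 104276/1035 but 2.5⁶ = 244.140625 reaches it, so n = 6.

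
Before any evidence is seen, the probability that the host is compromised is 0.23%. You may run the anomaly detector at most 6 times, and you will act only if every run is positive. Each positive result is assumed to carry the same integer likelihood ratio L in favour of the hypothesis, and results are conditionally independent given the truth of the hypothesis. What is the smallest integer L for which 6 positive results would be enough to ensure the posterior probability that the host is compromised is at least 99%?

Prior odds = 0.0023/0.9977 = 23/9977.
Target odds = 0.99/0.01 = 99.
Need L⁶ ≥ 99 ÷ (23/9977) = 987723/23.
5⁶ = 15625 < 987723/23 ≤ 46656 = 6⁶, so L = 6.

6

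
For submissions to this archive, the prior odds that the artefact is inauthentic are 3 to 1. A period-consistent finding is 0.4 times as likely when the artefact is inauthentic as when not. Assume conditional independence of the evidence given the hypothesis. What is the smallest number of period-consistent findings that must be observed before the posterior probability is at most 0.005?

7

Prior odds = 3.
Likelihood ratio per period-consistent finding = 0.4.
Target posterior odds = 0.005/0.995 = 1/199.
Require 0.4ⁿ ≤ 1/199 ÷ 3 = 1/597.
0.4⁶ = 64/15625 is still above 1/597 but 0.4⁷ = 128/78125 is at or below it, so n = 7.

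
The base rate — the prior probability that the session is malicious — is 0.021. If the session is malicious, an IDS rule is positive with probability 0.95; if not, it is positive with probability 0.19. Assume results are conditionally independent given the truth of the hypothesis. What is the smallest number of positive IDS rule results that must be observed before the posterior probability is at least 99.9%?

7

Prior odds = 0.021/0.979 = 21/979.
Likelihood ratio of a positive = 0.95/0.19 = 5.
Target odds: 0.999 ÷ 0.001 = 999.
Need (21/979) × 5ⁿ ≥ 999, i.e. 5ⁿ ≥ 326007/7.
5⁶ = 15625 falls short of 326007/7 but 5⁷ = 78125 reaches it, so n = 7.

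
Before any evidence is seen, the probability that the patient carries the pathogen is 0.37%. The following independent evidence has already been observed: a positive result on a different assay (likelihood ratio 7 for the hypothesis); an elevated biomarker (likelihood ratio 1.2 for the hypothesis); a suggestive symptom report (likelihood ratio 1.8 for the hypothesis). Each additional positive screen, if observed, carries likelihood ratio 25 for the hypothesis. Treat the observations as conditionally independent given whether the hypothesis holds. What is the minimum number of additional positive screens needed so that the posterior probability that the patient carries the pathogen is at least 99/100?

Prior odds = 0.0037/0.9963 = 37/9963.
Combined Bayes factor of the evidence already in hand = 7 × 1.2 × 1.8 = 15.12.
Odds after that evidence = (37/9963) × 15.12 = 518/9225.
Target odds = 0.99/0.01 = 99.
Need 25ⁿ ≥ 99 ÷ (518/9225) = 913275/518.
25² = 625 falls short of 913275/518 but 25³ = 15625 reaches it, so n = 3.

3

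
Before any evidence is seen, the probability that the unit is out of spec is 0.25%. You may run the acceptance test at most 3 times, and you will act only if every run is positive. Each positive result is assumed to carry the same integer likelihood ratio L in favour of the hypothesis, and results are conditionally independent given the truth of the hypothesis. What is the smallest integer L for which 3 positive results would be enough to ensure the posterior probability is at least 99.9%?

Prior odds = 0.0025/0.9975 = 1/399.
Target odds = 0.999/0.001 = 999.
Need L³ ≥ 999 ÷ (1/399) = 398601.
73³ = 389017 < 398601 ≤ 405224 = 74³, so L = 74.

74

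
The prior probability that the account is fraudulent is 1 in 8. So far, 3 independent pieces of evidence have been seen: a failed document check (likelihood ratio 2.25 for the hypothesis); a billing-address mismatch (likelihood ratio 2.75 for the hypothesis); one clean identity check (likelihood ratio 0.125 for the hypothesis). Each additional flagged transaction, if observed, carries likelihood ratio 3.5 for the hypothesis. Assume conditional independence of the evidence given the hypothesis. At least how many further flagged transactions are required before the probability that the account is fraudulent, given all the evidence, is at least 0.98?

Prior odds = 0.125/0.875 = 1/7.
Combined Bayes factor of the evidence already in hand = 2.25 × 2.75 × 0.125 = 0.7734375.
Odds after that evidence = (1/7) × 0.7734375 = 99/896.
Target odds = 0.98/0.02 = 49.
Need 3.5ⁿ ≥ 49 ÷ (99/896) = 43904/99.
3.5⁴ = 150.0625 falls short of 43904/99 but 3.5⁵ = 525.21875 reaches it, so n = 5.

5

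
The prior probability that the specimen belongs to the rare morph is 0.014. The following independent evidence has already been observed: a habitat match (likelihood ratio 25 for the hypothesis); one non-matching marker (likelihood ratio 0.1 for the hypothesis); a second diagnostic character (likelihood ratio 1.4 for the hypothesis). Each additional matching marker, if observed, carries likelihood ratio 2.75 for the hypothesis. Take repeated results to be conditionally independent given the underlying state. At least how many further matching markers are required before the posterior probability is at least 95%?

Prior odds = 0.014/0.986 = 7/493.
Combined Bayes factor of the evidence already in hand = 25 × 0.1 × 1.4 = 3.5.
Odds after that evidence = (7/493) × 3.5 = 49/986.
Target odds = 0.95/0.05 = 19.
Need 2.75ⁿ ≥ 19 ÷ (49/986) = 18734/49.
2.75⁵ = 161051/1024 falls short of 18734/49 but 2.75⁶ = 1771561/4096 reaches it, so n = 6.

6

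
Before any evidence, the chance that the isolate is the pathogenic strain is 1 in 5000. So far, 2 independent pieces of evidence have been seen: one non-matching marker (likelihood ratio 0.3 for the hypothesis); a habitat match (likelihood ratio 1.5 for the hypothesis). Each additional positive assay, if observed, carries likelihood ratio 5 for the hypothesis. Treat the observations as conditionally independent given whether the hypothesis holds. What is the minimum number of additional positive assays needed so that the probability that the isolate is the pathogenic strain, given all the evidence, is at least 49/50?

Prior odds = 0.0002/0.9998 = 1/4999.
Combined Bayes factor of the evidence already in hand = 0.3 × 1.5 = 0.45.
Odds after that evidence = (1/4999) × 0.45 = 9/99980.
Target odds = 0.98/0.02 = 49.
Need 5ⁿ ≥ 49 ÷ (9/99980) = 4899020/9.
5⁸ = 390625 falls short of 4899020/9 but 5⁹ = 1953125 reaches it, so n = 9.

9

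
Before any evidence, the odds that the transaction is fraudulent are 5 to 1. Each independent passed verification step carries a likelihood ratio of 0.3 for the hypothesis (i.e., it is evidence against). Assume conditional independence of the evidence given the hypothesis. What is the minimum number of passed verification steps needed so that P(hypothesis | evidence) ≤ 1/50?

Prior odds = 5.
Likelihood ratio per passed verification step = 0.3.
Target posterior odds = 0.02/0.98 = 1/49.
Require 0.3ⁿ ≤ 1/49 ÷ 5 = 1/245.
0.3⁴ = 0.0081 is still above 1/245 but 0.3⁵ = 243/100000 is at or below it, so n = 5.

5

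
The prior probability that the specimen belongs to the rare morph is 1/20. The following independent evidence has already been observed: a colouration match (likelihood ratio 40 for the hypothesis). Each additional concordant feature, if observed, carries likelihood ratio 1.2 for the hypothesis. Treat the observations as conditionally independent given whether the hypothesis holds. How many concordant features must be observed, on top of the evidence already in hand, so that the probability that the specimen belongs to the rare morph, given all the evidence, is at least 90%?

Prior odds = 0.05/0.95 = 1/19.
Bayes factor of the evidence already in hand = 40.
Odds after that evidence = (1/19) × 40 = 40/19.
Target odds = 0.9/0.1 = 9.
Need 1.2ⁿ ≥ 9 ÷ (40/19) = 4.275.
1.2⁷ = 279936/78125 falls short of 4.275 but 1.2⁸ = 1679616/390625 reaches it, so n = 8.

8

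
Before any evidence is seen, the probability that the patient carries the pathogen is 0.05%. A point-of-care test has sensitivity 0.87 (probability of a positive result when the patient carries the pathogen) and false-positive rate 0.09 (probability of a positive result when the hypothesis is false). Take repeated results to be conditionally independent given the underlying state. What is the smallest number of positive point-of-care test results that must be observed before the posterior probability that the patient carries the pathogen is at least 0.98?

Prior odds: 0.0005 ÷ 0.9995 = 1/1999.
Likelihood ratio of a positive result = 0.87/0.09 = 29/3.
Target odds: 0.98 ÷ 0.02 = 49.
Need (1/1999) × (29/3)ⁿ ≥ 49, i.e. (29/3)ⁿ ≥ 97951.
(29/3)⁵ = 20511149/243 falls short of 97951 but (29/3)⁶ = 594823321/729 reaches it, so n = 6.

6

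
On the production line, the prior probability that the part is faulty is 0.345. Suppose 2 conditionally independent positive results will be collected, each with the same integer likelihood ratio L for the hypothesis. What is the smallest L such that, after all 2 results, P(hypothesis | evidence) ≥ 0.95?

Prior odds = 0.345/0.655 = 69/131.
Target odds = 0.95/0.05 = 19.
Need L² ≥ 19 ÷ (69/131) = 2489/69.
6² = 36 < 2489/69 ≤ 49 = 7², so L = 7.

7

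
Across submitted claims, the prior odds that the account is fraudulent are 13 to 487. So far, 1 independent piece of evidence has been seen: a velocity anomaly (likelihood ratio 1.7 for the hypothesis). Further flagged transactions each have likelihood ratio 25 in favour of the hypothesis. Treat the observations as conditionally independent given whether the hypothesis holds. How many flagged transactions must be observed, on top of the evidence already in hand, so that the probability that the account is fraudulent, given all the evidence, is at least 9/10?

2

Prior odds = 13/487.
Bayes factor of the evidence already in hand = 1.7.
Odds after that evidence = (13/487) × 1.7 = 221/4870.
Target odds = 0.9/0.1 = 9.
Need 25ⁿ ≥ 9 ÷ (221/4870) = 43830/221.
25¹ = 25 falls short of 43830/221 but 25² = 625 reaches it, so n = 2.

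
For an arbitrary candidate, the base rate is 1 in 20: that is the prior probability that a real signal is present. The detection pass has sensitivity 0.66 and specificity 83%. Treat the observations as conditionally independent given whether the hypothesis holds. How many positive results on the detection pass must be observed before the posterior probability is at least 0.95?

Prior odds = 0.05/0.95 = 1/19.
False-positive rate = 1 − 0.83 = 0.17; likelihood ratio of a positive = 0.66/0.17 = 66/17.
Target posterior odds = 0.95/0.05 = 19.
Require (66/17)ⁿ ≥ 19 ÷ (1/19) = 361.
(66/17)⁴ = 18974736/83521 falls short of 361 but (66/17)⁵ ≈882.013 reaches it, so n = 5.

5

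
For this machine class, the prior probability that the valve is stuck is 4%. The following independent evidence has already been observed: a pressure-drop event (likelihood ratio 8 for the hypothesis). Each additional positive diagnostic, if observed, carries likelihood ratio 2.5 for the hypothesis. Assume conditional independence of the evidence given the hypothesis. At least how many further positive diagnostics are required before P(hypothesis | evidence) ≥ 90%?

Prior odds = 0.04/0.96 = 1/24.
Bayes factor of the evidence already in hand = 8.
Odds after that evidence = (1/24) × 8 = 1/3.
Target odds = 0.9/0.1 = 9.
Need 2.5ⁿ ≥ 9 ÷ (1/3) = 27.
2.5³ = 15.625 falls short of 27 but 2.5⁴ = 39.0625 reaches it, so n = 4.

4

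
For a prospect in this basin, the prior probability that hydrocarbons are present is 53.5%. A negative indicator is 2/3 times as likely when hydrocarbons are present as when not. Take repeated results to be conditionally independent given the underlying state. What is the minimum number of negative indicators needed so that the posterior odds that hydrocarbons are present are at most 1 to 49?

Prior odds = 0.535/0.465 = 107/93.
Likelihood ratio per negative indicator = 2/3.
Target odds = 1/49.
Require (2/3)ⁿ ≤ 1/49 ÷ (107/93) = 93/5243.
(2/3)⁹ = 512/19683 is still above 93/5243 but (2/3)¹⁰ = 1024/59049 is at or below it, so n = 10.

10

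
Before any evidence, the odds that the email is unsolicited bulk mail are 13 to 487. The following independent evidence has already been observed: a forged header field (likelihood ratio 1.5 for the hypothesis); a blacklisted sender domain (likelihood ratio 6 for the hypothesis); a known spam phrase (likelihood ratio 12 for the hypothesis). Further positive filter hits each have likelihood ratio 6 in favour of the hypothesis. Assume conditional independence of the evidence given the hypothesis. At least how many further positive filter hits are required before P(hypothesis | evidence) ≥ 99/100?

2

Prior odds = 13/487.
Combined Bayes factor of the evidence already in hand = 1.5 × 6 × 12 = 108.
Odds after that evidence = (13/487) × 108 = 1404/487.
Target odds = 0.99/0.01 = 99.
Need 6ⁿ ≥ 99 ÷ (1404/487) = 5357/156.
6¹ = 6 falls short of 5357/156 but 6² = 36 reaches it, so n = 2.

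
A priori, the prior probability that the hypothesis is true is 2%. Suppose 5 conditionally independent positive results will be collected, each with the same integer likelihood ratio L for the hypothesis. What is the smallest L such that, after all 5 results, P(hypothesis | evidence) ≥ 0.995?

Prior odds = 0.02/0.98 = 1/49.
Target odds = 0.995/0.005 = 199.
Need L⁵ ≥ 199 ÷ (1/49) = 9751.
6⁵ = 7776 < 9751 ≤ 16807 = 7⁵, so L = 7.

7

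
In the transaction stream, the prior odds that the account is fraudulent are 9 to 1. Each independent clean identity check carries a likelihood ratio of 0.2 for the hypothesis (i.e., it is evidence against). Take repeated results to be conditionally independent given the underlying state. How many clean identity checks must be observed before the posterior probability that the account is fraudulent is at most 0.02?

4

Prior odds = 9.
Likelihood ratio per clean identity check = 0.2.
Target odds: 0.02 ÷ 0.98 = 1/49.
Need 9 × 0.2ⁿ ≤ 1/49, i.e. 0.2ⁿ ≤ 1/441.
0.2³ = 0.008 is still above 1/441 but 0.2⁴ = 0.0016 is at or below it, so n = 4.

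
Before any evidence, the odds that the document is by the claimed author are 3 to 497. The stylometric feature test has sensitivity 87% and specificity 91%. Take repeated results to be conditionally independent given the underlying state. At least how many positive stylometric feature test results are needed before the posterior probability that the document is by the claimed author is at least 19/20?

Prior odds = 3/497.
False-positive rate = 1 − 0.91 = 0.09; likelihood ratio of a positive = 0.87/0.09 = 29/3.
Target posterior odds = 0.95/0.05 = 19.
Need (3/497) × (29/3)ⁿ ≥ 19, i.e. (29/3)ⁿ ≥ 9443/3.
(29/3)³ = 24389/27 falls short of 9443/3 but (29/3)⁴ = 707281/81 reaches it, so n = 4.

4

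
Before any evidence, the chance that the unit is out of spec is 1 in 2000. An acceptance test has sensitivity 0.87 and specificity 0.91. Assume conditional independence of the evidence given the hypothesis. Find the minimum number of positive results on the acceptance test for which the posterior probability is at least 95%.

5

Prior odds = 0.0005/0.9995 = 1/1999.
False-positive rate = 1 − 0.91 = 0.09; likelihood ratio of a positive = 0.87/0.09 = 29/3.
Target posterior odds = 0.95/0.05 = 19.
Require (29/3)ⁿ ≥ 19 ÷ (1/1999) = 37981.
(29/3)⁴ = 707281/81 falls short of 37981 but (29/3)⁵ = 20511149/243 reaches it, so n = 5.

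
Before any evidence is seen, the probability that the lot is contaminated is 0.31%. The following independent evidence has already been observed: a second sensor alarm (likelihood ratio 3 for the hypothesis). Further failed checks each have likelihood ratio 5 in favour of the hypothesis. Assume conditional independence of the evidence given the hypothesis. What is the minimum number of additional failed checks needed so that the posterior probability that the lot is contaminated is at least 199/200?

7

Prior odds = 0.0031/0.9969 = 31/9969.
Bayes factor of the evidence already in hand = 3.
Odds after that evidence = (31/9969) × 3 = 31/3323.
Target odds = 0.995/0.005 = 199.
Need 5ⁿ ≥ 199 ÷ (31/3323) = 661277/31.
5⁶ = 15625 falls short of 661277/31 but 5⁷ = 78125 reaches it, so n = 7.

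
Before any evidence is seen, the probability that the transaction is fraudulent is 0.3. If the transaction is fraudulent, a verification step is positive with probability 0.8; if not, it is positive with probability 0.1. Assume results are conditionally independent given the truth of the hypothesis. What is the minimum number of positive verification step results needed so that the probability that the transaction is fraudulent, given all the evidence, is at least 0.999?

4

Prior odds: 0.3 ÷ 0.7 = 3/7.
Likelihood ratio of a positive = 0.8/0.1 = 8.
Target posterior odds = 0.999/0.001 = 999.
Require 8ⁿ ≥ 999 ÷ (3/7) = 2331.
8³ = 512 falls short of 2331 but 8⁴ = 4096 reaches it, so n = 4.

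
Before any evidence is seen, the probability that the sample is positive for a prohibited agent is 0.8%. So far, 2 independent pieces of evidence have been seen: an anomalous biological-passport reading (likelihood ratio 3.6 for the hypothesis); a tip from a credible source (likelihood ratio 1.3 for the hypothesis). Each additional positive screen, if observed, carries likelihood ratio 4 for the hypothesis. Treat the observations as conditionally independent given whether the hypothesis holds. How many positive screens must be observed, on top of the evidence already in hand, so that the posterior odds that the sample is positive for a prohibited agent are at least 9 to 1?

Prior odds = 0.008/0.992 = 1/124.
Combined Bayes factor of the evidence already in hand = 3.6 × 1.3 = 4.68.
Odds after that evidence = (1/124) × 4.68 = 117/3100.
Target odds = 9.
Need 4ⁿ ≥ 9 ÷ (117/3100) = 3100/13.
4³ = 64 falls short of 3100/13 but 4⁴ = 256 reaches it, so n = 4.

4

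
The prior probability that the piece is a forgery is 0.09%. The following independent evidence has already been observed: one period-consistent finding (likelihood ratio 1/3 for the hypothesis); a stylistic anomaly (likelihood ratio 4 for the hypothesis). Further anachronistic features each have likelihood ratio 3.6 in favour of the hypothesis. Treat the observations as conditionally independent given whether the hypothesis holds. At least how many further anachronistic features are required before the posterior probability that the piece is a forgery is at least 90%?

Prior odds = 0.0009/0.9991 = 9/9991.
Combined Bayes factor of the evidence already in hand = (1/3) × 4 = 4/3.
Odds after that evidence = (9/9991) × 4/3 = 12/9991.
Target odds = 0.9/0.1 = 9.
Need 3.6ⁿ ≥ 9 ÷ (12/9991) = 7493.25.
3.6⁶ = 34012224/15625 falls short of 7493.25 but 3.6⁷ = 612220032/78125 reaches it, so n = 7.

7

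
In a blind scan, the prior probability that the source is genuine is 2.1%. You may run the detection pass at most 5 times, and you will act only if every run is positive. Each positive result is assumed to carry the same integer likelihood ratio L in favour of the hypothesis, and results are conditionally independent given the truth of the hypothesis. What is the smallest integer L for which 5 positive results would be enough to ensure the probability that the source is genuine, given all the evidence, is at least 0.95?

4

Prior odds = 0.021/0.979 = 21/979.
Target odds = 0.95/0.05 = 19.
Need L⁵ ≥ 19 ÷ (21/979) = 18601/21.
3⁵ = 243 < 18601/21 ≤ 1024 = 4⁵, so L = 4.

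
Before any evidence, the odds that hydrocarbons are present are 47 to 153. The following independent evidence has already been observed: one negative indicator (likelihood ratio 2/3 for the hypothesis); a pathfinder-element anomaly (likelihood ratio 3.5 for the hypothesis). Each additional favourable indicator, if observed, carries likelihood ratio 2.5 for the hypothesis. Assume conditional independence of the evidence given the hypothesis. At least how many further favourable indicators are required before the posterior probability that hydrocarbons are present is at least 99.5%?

7

Prior odds = 47/153.
Combined Bayes factor of the evidence already in hand = (2/3) × 3.5 = 7/3.
Odds after that evidence = (47/153) × 7/3 = 329/459.
Target odds = 0.995/0.005 = 199.
Need 2.5ⁿ ≥ 199 ÷ (329/459) = 91341/329.
2.5⁶ = 244.140625 falls short of 91341/329 but 2.5⁷ = 610.3515625 reaches it, so n = 7.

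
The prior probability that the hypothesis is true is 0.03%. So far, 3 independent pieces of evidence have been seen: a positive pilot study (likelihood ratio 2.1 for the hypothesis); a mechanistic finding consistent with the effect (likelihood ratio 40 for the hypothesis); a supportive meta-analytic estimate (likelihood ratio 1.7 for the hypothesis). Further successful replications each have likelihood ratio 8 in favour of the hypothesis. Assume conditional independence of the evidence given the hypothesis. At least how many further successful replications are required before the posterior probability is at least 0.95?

Prior odds = 0.0003/0.9997 = 3/9997.
Combined Bayes factor of the evidence already in hand = 2.1 × 40 × 1.7 = 142.8.
Odds after that evidence = (3/9997) × 142.8 = 2142/49985.
Target odds = 0.95/0.05 = 19.
Need 8ⁿ ≥ 19 ÷ (2142/49985) = 949715/2142.
8² = 64 falls short of 949715/2142 but 8³ = 512 reaches it, so n = 3.

3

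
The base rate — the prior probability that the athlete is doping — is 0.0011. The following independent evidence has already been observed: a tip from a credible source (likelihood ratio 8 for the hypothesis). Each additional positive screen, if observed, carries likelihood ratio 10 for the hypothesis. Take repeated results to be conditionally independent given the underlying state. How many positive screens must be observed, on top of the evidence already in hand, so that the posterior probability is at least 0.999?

Prior odds = 0.0011/0.9989 = 11/9989.
Bayes factor of the evidence already in hand = 8.
Odds after that evidence = (11/9989) × 8 = 88/9989.
Target odds = 0.999/0.001 = 999.
Need 10ⁿ ≥ 999 ÷ (88/9989) = 9979011/88.
10⁵ = 100000 falls short of 9979011/88 but 10⁶ = 1000000 reaches it, so n = 6.

6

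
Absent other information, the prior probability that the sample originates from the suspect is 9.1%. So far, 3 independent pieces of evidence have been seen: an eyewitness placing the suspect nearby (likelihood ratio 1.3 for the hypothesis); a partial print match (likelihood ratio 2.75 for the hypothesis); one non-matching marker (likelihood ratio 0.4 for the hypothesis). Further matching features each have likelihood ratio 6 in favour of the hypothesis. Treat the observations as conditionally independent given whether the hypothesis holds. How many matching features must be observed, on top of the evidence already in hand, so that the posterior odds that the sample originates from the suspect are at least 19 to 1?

Prior odds = 0.091/0.909 = 91/909.
Combined Bayes factor of the evidence already in hand = 1.3 × 2.75 × 0.4 = 1.43.
Odds after that evidence = (91/909) × 1.43 = 13013/90900.
Target odds = 19.
Need 6ⁿ ≥ 19 ÷ (13013/90900) = 1727100/13013.
6² = 36 falls short of 1727100/13013 but 6³ = 216 reaches it, so n = 3.

3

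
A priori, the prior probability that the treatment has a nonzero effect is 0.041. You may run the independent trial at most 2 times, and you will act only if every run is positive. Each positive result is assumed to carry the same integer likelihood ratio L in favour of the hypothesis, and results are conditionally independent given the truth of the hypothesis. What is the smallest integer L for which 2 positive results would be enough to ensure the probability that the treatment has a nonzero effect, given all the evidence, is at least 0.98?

Prior odds = 0.041/0.959 = 41/959.
Target odds = 0.98/0.02 = 49.
Need L² ≥ 49 ÷ (41/959) = 46991/41.
33² = 1089 < 46991/41 ≤ 1156 = 34², so L = 34.

34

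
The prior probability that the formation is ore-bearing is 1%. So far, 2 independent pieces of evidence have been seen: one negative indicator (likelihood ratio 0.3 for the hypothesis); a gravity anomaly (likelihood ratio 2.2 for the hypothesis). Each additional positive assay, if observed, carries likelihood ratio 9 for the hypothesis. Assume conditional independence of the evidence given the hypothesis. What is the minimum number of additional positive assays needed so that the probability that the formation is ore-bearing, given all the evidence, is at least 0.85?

Prior odds = 0.01/0.99 = 1/99.
Combined Bayes factor of the evidence already in hand = 0.3 × 2.2 = 0.66.
Odds after that evidence = (1/99) × 0.66 = 1/150.
Target odds = 0.85/0.15 = 17/3.
Need 9ⁿ ≥ 17/3 ÷ (1/150) = 850.
9³ = 729 falls short of 850 but 9⁴ = 6561 reaches it, so n = 4.

4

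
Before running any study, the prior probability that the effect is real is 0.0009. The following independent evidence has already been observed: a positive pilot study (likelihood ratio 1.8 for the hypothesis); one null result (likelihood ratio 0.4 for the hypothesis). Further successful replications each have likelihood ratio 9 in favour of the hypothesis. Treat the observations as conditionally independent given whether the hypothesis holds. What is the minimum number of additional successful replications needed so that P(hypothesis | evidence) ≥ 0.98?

Prior odds = 0.0009/0.9991 = 9/9991.
Combined Bayes factor of the evidence already in hand = 1.8 × 0.4 = 0.72.
Odds after that evidence = (9/9991) × 0.72 = 162/249775.
Target odds = 0.98/0.02 = 49.
Need 9ⁿ ≥ 49 ÷ (162/249775) = 12238975/162.
9⁵ = 59049 falls short of 12238975/162 but 9⁶ = 531441 reaches it, so n = 6.

6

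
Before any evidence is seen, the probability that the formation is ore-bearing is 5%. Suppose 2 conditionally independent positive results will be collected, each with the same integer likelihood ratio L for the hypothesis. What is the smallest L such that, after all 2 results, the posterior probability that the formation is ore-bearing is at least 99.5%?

Prior odds = 0.05/0.95 = 1/19.
Target odds = 0.995/0.005 = 199.
Need L² ≥ 199 ÷ (1/19) = 3781.
61² = 3721 < 3781 ≤ 3844 = 62², so L = 62.

62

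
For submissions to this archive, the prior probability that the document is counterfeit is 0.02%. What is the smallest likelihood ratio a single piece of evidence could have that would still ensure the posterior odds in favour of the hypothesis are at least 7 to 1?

Prior odds = 0.0002/0.9998 = 1/4999.
Target odds = 7.
Required Bayes factor = 7 ÷ (1/4999) = 34993.

34993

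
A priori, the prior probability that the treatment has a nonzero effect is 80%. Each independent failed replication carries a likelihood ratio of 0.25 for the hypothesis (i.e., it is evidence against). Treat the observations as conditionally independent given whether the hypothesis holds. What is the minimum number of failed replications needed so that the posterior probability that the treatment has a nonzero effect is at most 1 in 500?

Prior odds = 0.8/0.2 = 4.
Likelihood ratio per failed replication = 0.25.
Target odds: 0.002 ÷ 0.998 = 1/499.
Need 4 × 0.25ⁿ ≤ 1/499, i.e. 0.25ⁿ ≤ 1/1996.
0.25⁵ = 1/1024 is still above 1/1996 but 0.25⁶ = 1/4096 is at or below it, so n = 6.

6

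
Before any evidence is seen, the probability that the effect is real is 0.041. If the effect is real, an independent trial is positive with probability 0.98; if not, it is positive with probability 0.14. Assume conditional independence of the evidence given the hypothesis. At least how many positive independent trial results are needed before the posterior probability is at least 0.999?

Prior odds = 0.041/0.959 = 41/959.
Likelihood ratio of a positive = 0.98/0.14 = 7.
Target odds: 0.999 ÷ 0.001 = 999.
Need (41/959) × 7ⁿ ≥ 999, i.e. 7ⁿ ≥ 958041/41.
7⁵ = 16807 falls short of 958041/41 but 7⁶ = 117649 reaches it, so n = 6.

6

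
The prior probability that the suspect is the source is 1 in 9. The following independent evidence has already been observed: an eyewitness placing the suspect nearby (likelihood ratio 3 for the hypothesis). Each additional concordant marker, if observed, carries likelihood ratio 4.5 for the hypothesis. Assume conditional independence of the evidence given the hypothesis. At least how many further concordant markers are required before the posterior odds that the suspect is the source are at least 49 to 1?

Prior odds = (1/9)/(8/9) = 0.125.
Bayes factor of the evidence already in hand = 3.
Odds after that evidence = 0.125 × 3 = 0.375.
Target odds = 49.
Need 4.5ⁿ ≥ 49 ÷ 0.375 = 392/3.
4.5³ = 91.125 falls short of 392/3 but 4.5⁴ = 410.0625 reaches it, so n = 4.

4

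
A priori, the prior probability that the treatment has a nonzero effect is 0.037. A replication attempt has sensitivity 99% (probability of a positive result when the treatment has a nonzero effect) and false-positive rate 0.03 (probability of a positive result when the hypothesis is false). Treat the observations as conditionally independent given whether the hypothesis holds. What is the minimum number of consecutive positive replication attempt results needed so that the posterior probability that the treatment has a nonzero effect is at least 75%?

Prior odds: 0.037 ÷ 0.963 = 37/963.
Likelihood ratio of a positive result = 0.99/0.03 = 33.
Target odds: 0.75 ÷ 0.25 = 3.
Require 33ⁿ ≥ 3 ÷ (37/963) = 2889/37.
33¹ = 33 falls short of 2889/37 but 33² = 1089 reaches it, so n = 2.

2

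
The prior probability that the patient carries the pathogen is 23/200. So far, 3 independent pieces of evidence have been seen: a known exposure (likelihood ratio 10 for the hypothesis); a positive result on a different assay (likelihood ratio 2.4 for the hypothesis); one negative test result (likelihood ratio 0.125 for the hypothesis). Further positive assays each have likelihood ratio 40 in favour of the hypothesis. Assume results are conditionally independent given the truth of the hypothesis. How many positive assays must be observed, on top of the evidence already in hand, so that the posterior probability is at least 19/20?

2

Prior odds = 0.115/0.885 = 23/177.
Combined Bayes factor of the evidence already in hand = 10 × 2.4 × 0.125 = 3.
Odds after that evidence = (23/177) × 3 = 23/59.
Target odds = 0.95/0.05 = 19.
Need 40ⁿ ≥ 19 ÷ (23/59) = 1121/23.
40¹ = 40 falls short of 1121/23 but 40² = 1600 reaches it, so n = 2.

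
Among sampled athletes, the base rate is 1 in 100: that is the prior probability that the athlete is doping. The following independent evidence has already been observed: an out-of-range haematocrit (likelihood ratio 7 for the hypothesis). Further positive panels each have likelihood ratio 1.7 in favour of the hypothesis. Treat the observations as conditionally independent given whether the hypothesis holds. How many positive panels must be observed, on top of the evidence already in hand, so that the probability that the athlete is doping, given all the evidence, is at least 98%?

Prior odds = 0.01/0.99 = 1/99.
Bayes factor of the evidence already in hand = 7.
Odds after that evidence = (1/99) × 7 = 7/99.
Target odds = 0.98/0.02 = 49.
Need 1.7ⁿ ≥ 49 ÷ (7/99) = 693.
1.7¹² ≈582.622 falls short of 693 but 1.7¹³ ≈990.458 reaches it, so n = 13.

13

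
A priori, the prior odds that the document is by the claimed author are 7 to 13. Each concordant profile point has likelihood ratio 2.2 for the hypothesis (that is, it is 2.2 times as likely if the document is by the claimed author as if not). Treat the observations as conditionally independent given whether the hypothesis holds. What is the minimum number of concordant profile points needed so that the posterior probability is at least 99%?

7

Prior odds = 7/13.
Likelihood ratio per concordant profile point = 2.2.
Target posterior odds = 0.99/0.01 = 99.
Require 2.2ⁿ ≥ 99 ÷ (7/13) = 1287/7.
2.2⁶ = 1771561/15625 falls short of 1287/7 but 2.2⁷ = 19487171/78125 reaches it, so n = 7.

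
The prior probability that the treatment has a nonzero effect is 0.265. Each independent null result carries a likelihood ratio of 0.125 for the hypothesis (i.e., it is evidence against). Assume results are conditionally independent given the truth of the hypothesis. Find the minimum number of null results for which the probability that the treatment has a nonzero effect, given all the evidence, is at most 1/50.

2

Prior odds: 0.265 ÷ 0.735 = 53/147.
Likelihood ratio per null result = 0.125.
Target posterior odds = 0.02/0.98 = 1/49.
Need (53/147) × 0.125ⁿ ≤ 1/49, i.e. 0.125ⁿ ≤ 3/53.
0.125¹ = 0.125 is still above 3/53 but 0.125² = 0.015625 is at or below it, so n = 2.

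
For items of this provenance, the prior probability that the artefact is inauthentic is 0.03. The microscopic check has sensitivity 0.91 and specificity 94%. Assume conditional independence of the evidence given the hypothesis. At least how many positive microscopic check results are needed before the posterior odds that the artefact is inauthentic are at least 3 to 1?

2

Prior odds = 0.03/0.97 = 3/97.
False-positive rate = 1 − 0.94 = 0.06; likelihood ratio of a positive = 0.91/0.06 = 91/6.
Target odds = 3.
Need (3/97) × (91/6)ⁿ ≥ 3, i.e. (91/6)ⁿ ≥ 97.
(91/6)¹ = 91/6 falls short of 97 but (91/6)² = 8281/36 reaches it, so n = 2.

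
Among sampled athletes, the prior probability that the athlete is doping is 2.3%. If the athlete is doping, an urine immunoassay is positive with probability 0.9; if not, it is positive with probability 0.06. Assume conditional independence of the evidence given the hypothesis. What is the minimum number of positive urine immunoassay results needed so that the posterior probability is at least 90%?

Prior odds: 0.023 ÷ 0.977 = 23/977.
Likelihood ratio of a positive = 0.9/0.06 = 15.
Target posterior odds = 0.9/0.1 = 9.
Require 15ⁿ ≥ 9 ÷ (23/977) = 8793/23.
15² = 225 falls short of 8793/23 but 15³ = 3375 reaches it, so n = 3.

3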